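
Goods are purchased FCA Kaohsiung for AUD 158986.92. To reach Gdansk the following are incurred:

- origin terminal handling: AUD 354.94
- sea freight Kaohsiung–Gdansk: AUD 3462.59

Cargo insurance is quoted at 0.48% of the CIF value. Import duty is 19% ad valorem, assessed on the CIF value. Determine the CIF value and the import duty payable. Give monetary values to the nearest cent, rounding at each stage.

Let C be the CIF value. C = FCA price + pre-shipment costs + freight + 0.48% × C
C − 0.48% × C = 158986.92 + 354.94 + 3462.59
0.9952 × C = 162804.45
C = 162804.45 / 0.9952 = 163589.68
Insurance premium = 0.48% × 163589.68 = 785.23
Import duty = 163589.68 × 19% = 31082.04

CIF value: AUD 163589.68; import duty: AUD 31082.04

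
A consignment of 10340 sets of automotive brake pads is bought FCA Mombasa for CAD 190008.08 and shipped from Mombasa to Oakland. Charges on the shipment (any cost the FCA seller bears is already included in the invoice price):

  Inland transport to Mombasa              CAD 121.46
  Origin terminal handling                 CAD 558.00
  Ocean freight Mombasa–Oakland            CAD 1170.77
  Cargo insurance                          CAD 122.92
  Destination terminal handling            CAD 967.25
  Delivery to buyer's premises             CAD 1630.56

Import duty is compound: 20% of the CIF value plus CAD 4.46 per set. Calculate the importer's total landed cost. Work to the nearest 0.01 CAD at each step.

FCA: the seller delivers export-cleared goods to the carrier; the buyer bears costs from that point.
Already in the invoice (seller's account under FCA): inland to port — exclude.
CIF value = FCA price + origin terminal + freight + insurance = 190008.08 + 558.00 + 1170.77 + 122.92 = 191859.77
Ad valorem component: 191859.77 × 20% = 38371.95
Specific component: 10340 × 4.46 = 46116.40
Import duty = 38371.95 + 46116.40 = 84488.35
Buyer bears: origin terminal 558.00 + freight 1170.77 + insurance 122.92 + destination terminal 967.25 + delivery 1630.56 + duty 84488.35 = 88937.85
Landed cost = invoice 190008.08 + 88937.85 = 278945.93

Total landed cost: CAD 278945.93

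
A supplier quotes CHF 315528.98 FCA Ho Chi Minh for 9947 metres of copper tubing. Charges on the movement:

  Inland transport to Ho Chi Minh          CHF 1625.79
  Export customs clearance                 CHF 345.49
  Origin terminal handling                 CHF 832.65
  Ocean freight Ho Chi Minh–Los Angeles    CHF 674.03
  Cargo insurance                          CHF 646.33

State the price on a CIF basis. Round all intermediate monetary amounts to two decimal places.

CIF price: CHF 317681.99

Not relevant to the conversion: export clearance, inland to port — on the seller under both FCA and CIF; already in the FCA price and stays in the CIF price.
From FCA to CIF, the seller additionally bears: origin terminal, freight, insurance.
CIF price = 315528.98 + 832.65 + 674.03 + 646.33 = 317681.99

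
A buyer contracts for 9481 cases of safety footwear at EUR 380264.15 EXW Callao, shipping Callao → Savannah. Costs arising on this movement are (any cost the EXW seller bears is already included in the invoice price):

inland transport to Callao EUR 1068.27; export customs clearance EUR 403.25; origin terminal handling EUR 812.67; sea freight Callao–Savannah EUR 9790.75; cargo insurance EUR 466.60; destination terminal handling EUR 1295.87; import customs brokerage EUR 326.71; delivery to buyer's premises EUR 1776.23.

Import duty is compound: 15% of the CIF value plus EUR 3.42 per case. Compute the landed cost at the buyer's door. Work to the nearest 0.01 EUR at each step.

EXW: the seller makes goods available at their premises; the buyer bears all onward costs.
CIF value = EXW price + inland to port + export clearance + origin terminal + freight + insurance = 380264.15 + 1068.27 + 403.25 + 812.67 + 9790.75 + 466.60 = 392805.69
Ad valorem component: 392805.69 × 15% = 58920.85
Specific component: 9481 × 3.42 = 32425.02
Import duty = 58920.85 + 32425.02 = 91345.87
Buyer bears: inland to port 1068.27 + export clearance 403.25 + origin terminal 812.67 + freight 9790.75 + insurance 466.60 + destination terminal 1295.87 + brokerage 326.71 + delivery 1776.23 + duty 91345.87 = 107286.22
Landed cost = invoice 380264.15 + 107286.22 = 487550.37

Total landed cost: EUR 487550.37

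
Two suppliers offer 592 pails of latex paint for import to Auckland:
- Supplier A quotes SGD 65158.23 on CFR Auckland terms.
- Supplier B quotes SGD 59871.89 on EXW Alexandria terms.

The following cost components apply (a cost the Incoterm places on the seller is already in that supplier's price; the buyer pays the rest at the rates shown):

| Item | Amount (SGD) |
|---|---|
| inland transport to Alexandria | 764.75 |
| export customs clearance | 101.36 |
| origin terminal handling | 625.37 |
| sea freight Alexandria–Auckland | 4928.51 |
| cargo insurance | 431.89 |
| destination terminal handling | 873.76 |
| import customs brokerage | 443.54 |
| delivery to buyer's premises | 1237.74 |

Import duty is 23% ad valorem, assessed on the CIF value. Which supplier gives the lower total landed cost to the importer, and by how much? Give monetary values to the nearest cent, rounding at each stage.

Supplier A (CFR):
CIF value = CFR price + insurance = 65158.23 + 431.89 = 65590.12
Import duty = 65590.12 × 23% = 15085.73
Buyer bears (A): 431.89 + 873.76 + 443.54 + 1237.74 = 2986.93
Landed cost (A) = invoice 65158.23 + 2986.93 + duty 15085.73 = 83230.89
Supplier B (EXW):
CIF value = EXW price + inland to port + export clearance + origin terminal + freight + insurance = 59871.89 + 764.75 + 101.36 + 625.37 + 4928.51 + 431.89 = 66723.77
Import duty = 66723.77 × 23% = 15346.47
Buyer bears (B): 764.75 + 101.36 + 625.37 + 4928.51 + 431.89 + 873.76 + 443.54 + 1237.74 = 9406.92
Landed cost (B) = invoice 59871.89 + 9406.92 + duty 15346.47 = 84625.28
Difference = |83230.89 − 84625.28| = 1394.39

Supplier A is cheaper by SGD 1394.39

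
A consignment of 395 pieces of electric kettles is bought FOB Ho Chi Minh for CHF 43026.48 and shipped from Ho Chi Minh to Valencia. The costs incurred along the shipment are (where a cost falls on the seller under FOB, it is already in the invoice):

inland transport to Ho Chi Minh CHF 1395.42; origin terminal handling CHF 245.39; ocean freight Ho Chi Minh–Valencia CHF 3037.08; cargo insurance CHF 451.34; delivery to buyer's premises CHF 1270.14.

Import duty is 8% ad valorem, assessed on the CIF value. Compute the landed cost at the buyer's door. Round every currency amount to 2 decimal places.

FOB: the seller bears costs until goods are on board at the origin port; the buyer bears freight, insurance and all costs thereafter.
Already in the invoice (seller's account under FOB): inland to port, origin terminal — exclude.
CIF value = FOB price + freight + insurance = 43026.48 + 3037.08 + 451.34 = 46514.90
Import duty = 46514.90 × 8% = 3721.19
Buyer bears: freight 3037.08 + insurance 451.34 + delivery 1270.14 + duty 3721.19 = 8479.75
Landed cost = invoice 43026.48 + 8479.75 = 51506.23

Total landed cost: CHF 51506.23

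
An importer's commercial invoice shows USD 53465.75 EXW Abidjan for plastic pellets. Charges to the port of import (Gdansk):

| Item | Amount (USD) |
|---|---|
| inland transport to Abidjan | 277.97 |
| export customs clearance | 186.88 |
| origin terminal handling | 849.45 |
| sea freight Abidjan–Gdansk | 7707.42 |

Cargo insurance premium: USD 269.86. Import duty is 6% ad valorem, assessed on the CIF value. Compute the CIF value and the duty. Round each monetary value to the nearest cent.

CIF value: USD 62757.33; import duty: USD 3765.44

CIF = EXW price + pre-shipment costs + freight + insurance
CIF = 53465.75 + 277.97 + 186.88 + 849.45 + 7707.42 + 269.86 = 62757.33
Import duty = 62757.33 × 6% = 3765.44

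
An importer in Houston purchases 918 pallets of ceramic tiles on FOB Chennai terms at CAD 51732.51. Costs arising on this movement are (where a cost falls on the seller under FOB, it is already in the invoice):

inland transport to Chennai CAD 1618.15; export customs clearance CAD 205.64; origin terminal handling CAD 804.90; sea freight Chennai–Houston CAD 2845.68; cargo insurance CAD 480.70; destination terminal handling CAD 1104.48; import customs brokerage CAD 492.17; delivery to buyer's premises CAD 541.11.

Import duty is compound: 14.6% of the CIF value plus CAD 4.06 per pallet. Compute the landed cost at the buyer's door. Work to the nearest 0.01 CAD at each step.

FOB: the seller bears costs until goods are on board at the origin port; the buyer bears freight, insurance and all costs thereafter.
Already in the invoice (seller's account under FOB): inland to port, export clearance, origin terminal — exclude.
CIF value = FOB price + freight + insurance = 51732.51 + 2845.68 + 480.70 = 55058.89
Ad valorem component: 55058.89 × 14.6% = 8038.60
Specific component: 918 × 4.06 = 3727.08
Import duty = 8038.60 + 3727.08 = 11765.68
Buyer bears: freight 2845.68 + insurance 480.70 + destination terminal 1104.48 + brokerage 492.17 + delivery 541.11 + duty 11765.68 = 17229.82
Landed cost = invoice 51732.51 + 17229.82 = 68962.33

Total landed cost: CAD 68962.33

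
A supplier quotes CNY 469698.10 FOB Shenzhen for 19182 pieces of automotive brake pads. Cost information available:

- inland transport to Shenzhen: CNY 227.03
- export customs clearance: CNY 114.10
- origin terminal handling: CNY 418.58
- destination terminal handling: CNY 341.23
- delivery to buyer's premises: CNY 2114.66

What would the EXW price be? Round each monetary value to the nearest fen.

EXW price: CNY 468938.39

Not relevant to the conversion: destination terminal, delivery — on the buyer under both terms; not part of either seller's price.
From FOB to EXW, the seller no longer bears: inland to port, export clearance, origin terminal.
EXW price = 469698.10 − 227.03 − 114.10 − 418.58 = 468938.39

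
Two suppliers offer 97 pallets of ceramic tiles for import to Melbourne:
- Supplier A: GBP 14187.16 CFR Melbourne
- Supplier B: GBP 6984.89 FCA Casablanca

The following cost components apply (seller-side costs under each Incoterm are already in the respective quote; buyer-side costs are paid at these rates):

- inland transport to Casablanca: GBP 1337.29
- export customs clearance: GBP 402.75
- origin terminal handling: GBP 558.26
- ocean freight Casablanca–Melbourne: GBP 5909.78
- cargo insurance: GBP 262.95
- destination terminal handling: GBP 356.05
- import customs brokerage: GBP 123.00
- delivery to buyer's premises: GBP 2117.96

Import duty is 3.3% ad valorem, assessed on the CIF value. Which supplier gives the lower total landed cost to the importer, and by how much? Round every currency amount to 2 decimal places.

Supplier A (CFR):
CIF value = CFR price + insurance = 14187.16 + 262.95 = 14450.11
Import duty = 14450.11 × 3.3% = 476.85
Buyer bears (A): 262.95 + 356.05 + 123.00 + 2117.96 = 2859.96
Landed cost (A) = invoice 14187.16 + 2859.96 + duty 476.85 = 17523.97
Supplier B (FCA):
CIF value = FCA price + origin terminal + freight + insurance = 6984.89 + 558.26 + 5909.78 + 262.95 = 13715.88
Import duty = 13715.88 × 3.3% = 452.62
Buyer bears (B): 558.26 + 5909.78 + 262.95 + 356.05 + 123.00 + 2117.96 = 9328.00
Landed cost (B) = invoice 6984.89 + 9328.00 + duty 452.62 = 16765.51
Difference = |17523.97 − 16765.51| = 758.46

Supplier B is cheaper by GBP 758.46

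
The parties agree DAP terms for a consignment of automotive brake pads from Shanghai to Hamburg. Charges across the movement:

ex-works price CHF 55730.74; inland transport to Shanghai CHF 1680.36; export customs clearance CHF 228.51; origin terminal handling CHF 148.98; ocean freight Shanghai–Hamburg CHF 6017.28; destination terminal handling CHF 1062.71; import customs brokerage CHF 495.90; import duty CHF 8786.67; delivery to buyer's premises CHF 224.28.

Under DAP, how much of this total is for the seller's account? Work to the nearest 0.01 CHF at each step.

DAP: the seller bears all costs to the named destination except import duty and clearance.
Seller's account: goods 55730.74 + inland to port 1680.36 + export clearance 228.51 + origin terminal 148.98 + freight 6017.28 + destination terminal 1062.71 + delivery 224.28 = 65092.86
Buyer's account: brokerage 495.90 + duty 8786.67 = 9282.57

Seller's account: CHF 65092.86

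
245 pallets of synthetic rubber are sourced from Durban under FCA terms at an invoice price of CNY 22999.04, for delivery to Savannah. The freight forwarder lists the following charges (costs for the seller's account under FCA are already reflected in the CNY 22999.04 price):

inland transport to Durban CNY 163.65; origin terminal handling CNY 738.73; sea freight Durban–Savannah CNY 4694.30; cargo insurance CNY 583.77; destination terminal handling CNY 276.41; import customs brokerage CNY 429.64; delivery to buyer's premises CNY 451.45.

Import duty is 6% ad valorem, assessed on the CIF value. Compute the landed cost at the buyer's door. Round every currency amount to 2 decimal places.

FCA: the seller delivers export-cleared goods to the carrier; the buyer bears costs from that point.
Already in the invoice (seller's account under FCA): inland to port — exclude.
CIF value = FCA price + origin terminal + freight + insurance = 22999.04 + 738.73 + 4694.30 + 583.77 = 29015.84
Import duty = 29015.84 × 6% = 1740.95
Buyer bears: origin terminal 738.73 + freight 4694.30 + insurance 583.77 + destination terminal 276.41 + brokerage 429.64 + delivery 451.45 + duty 1740.95 = 8915.25
Landed cost = invoice 22999.04 + 8915.25 = 31914.29

Total landed cost: CNY 31914.29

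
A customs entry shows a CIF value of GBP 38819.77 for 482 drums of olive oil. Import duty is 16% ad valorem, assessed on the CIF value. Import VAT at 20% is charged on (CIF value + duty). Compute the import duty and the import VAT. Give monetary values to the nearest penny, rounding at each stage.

Import duty: GBP 6211.16; import VAT: GBP 9006.19

Import duty = 38819.77 × 16% = 6211.16
VAT base = CIF + duty = 38819.77 + 6211.16 = 45030.93
Import VAT = 45030.93 × 20% = 9006.19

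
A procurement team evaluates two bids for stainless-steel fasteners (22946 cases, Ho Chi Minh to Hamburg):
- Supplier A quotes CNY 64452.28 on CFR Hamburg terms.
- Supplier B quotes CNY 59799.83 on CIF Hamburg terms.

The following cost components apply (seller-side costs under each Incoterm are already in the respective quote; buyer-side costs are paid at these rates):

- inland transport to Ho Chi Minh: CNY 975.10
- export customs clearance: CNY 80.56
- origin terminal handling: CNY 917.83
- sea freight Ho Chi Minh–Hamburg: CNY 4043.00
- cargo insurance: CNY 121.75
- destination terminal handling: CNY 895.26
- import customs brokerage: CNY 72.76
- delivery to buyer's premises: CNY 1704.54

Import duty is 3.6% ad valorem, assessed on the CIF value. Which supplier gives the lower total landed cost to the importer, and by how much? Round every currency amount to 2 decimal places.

Supplier A (CFR):
CIF value = CFR price + insurance = 64452.28 + 121.75 = 64574.03
Import duty = 64574.03 × 3.6% = 2324.67
Buyer bears (A): 121.75 + 895.26 + 72.76 + 1704.54 = 2794.31
Landed cost (A) = invoice 64452.28 + 2794.31 + duty 2324.67 = 69571.26
Supplier B (CIF):
The CIF price already equals the CIF value: 59799.83
Import duty = 59799.83 × 3.6% = 2152.79
Buyer bears (B): 895.26 + 72.76 + 1704.54 = 2672.56
Landed cost (B) = invoice 59799.83 + 2672.56 + duty 2152.79 = 64625.18
Difference = |69571.26 − 64625.18| = 4946.08

Supplier B is cheaper by CNY 4946.08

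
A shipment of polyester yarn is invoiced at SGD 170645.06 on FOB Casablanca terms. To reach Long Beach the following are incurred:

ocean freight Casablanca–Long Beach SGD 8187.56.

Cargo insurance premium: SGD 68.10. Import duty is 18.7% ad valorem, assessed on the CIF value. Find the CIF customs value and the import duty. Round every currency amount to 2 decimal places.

CIF value: SGD 178900.72; import duty: SGD 33454.43

CIF = FOB price + freight + insurance
CIF = 170645.06 + 8187.56 + 68.10 = 178900.72
Import duty = 178900.72 × 18.7% = 33454.43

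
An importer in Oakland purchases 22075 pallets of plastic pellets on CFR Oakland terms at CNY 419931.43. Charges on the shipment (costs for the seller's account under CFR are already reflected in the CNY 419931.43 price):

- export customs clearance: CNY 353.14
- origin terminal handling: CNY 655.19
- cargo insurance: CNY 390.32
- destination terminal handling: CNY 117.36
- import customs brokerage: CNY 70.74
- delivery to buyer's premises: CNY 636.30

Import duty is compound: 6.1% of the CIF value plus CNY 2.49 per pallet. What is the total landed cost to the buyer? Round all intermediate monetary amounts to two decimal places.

CFR: the seller pays costs through ocean freight to the destination port, but not insurance.
Already in the invoice (seller's account under CFR): export clearance, origin terminal — exclude.
CIF value = CFR price + insurance = 419931.43 + 390.32 = 420321.75
Ad valorem component: 420321.75 × 6.1% = 25639.63
Specific component: 22075 × 2.49 = 54966.75
Import duty = 25639.63 + 54966.75 = 80606.38
Buyer bears: insurance 390.32 + destination terminal 117.36 + brokerage 70.74 + delivery 636.30 + duty 80606.38 = 81821.10
Landed cost = invoice 419931.43 + 81821.10 = 501752.53

Total landed cost: CNY 501752.53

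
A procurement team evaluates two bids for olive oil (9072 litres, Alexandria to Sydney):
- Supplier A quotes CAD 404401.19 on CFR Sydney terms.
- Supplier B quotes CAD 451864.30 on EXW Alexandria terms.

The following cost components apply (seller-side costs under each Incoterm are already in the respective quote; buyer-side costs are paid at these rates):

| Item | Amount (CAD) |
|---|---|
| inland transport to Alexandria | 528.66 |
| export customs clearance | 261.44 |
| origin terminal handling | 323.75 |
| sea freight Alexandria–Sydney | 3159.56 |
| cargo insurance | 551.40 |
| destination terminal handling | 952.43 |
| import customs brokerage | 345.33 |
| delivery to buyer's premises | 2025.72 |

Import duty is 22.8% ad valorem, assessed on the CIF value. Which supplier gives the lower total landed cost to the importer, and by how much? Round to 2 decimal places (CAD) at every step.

Supplier A (CFR):
CIF value = CFR price + insurance = 404401.19 + 551.40 = 404952.59
Import duty = 404952.59 × 22.8% = 92329.19
Buyer bears (A): 551.40 + 952.43 + 345.33 + 2025.72 = 3874.88
Landed cost (A) = invoice 404401.19 + 3874.88 + duty 92329.19 = 500605.26
Supplier B (EXW):
CIF value = EXW price + inland to port + export clearance + origin terminal + freight + insurance = 451864.30 + 528.66 + 261.44 + 323.75 + 3159.56 + 551.40 = 456689.11
Import duty = 456689.11 × 22.8% = 104125.12
Buyer bears (B): 528.66 + 261.44 + 323.75 + 3159.56 + 551.40 + 952.43 + 345.33 + 2025.72 = 8148.29
Landed cost (B) = invoice 451864.30 + 8148.29 + duty 104125.12 = 564137.71
Difference = |500605.26 − 564137.71| = 63532.45

Supplier A is cheaper by CAD 63532.45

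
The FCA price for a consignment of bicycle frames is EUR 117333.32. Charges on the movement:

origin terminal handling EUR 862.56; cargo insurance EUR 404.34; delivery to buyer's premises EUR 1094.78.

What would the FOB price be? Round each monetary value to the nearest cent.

Not relevant to the conversion: insurance, delivery — on the buyer under both terms; not part of either seller's price.
From FCA to FOB, the seller additionally bears: origin terminal.
FOB price = 117333.32 + 862.56 = 118195.88

FOB price: EUR 118195.88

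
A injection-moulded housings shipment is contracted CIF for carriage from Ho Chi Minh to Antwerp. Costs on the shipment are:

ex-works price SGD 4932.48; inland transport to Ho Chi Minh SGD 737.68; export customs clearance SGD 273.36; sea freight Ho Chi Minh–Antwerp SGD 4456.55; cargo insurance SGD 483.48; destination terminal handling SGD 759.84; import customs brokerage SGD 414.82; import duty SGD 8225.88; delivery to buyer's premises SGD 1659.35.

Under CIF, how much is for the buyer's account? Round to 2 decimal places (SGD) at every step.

Buyer's account: SGD 11059.89

CIF: the seller pays costs through ocean freight and marine insurance to the destination port.
Seller's account: goods 4932.48 + inland to port 737.68 + export clearance 273.36 + freight 4456.55 + insurance 483.48 = 10883.55
Buyer's account: destination terminal 759.84 + brokerage 414.82 + duty 8225.88 + delivery 1659.35 = 11059.89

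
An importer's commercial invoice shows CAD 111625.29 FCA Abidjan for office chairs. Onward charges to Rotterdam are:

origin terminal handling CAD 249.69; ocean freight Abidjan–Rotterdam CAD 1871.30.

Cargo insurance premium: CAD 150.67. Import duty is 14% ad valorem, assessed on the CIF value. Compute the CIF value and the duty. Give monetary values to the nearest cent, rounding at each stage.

CIF value: CAD 113896.95; import duty: CAD 15945.57

CIF = FCA price + pre-shipment costs + freight + insurance
CIF = 111625.29 + 249.69 + 1871.30 + 150.67 = 113896.95
Import duty = 113896.95 × 14% = 15945.57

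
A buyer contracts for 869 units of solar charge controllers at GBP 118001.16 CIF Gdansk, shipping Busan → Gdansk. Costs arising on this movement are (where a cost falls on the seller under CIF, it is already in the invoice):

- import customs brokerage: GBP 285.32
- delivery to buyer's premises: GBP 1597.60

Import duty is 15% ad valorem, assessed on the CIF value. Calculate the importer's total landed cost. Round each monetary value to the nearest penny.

Total landed cost: GBP 137584.25

CIF: the seller pays costs through ocean freight and marine insurance to the destination port.
The CIF price already equals the CIF value: 118001.16
Import duty = 118001.16 × 15% = 17700.17
Buyer bears: brokerage 285.32 + delivery 1597.60 + duty 17700.17 = 19583.09
Landed cost = invoice 118001.16 + 19583.09 = 137584.25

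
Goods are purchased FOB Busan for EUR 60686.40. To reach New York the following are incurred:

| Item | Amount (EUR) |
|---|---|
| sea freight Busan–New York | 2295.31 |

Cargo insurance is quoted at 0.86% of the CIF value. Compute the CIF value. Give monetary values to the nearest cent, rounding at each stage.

Let C be the CIF value. C = FOB price + freight + 0.86% × C
C − 0.86% × C = 60686.40 + 2295.31
0.9914 × C = 62981.71
C = 62981.71 / 0.9914 = 63528.05
Insurance premium = 0.86% × 63528.05 = 546.34

CIF value: EUR 63528.05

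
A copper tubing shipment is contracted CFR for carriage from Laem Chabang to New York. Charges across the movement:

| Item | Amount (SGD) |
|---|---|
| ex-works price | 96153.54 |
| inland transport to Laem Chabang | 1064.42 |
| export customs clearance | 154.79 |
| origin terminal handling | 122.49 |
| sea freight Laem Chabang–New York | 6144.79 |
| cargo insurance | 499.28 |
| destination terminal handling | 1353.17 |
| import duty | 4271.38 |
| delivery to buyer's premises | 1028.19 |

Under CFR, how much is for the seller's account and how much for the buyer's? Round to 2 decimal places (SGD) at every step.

CFR: the seller pays costs through ocean freight to the destination port, but not insurance.
Seller's account: goods 96153.54 + inland to port 1064.42 + export clearance 154.79 + origin terminal 122.49 + freight 6144.79 = 103640.03
Buyer's account: insurance 499.28 + destination terminal 1353.17 + duty 4271.38 + delivery 1028.19 = 7152.02

Seller: SGD 103640.03; buyer: SGD 7152.02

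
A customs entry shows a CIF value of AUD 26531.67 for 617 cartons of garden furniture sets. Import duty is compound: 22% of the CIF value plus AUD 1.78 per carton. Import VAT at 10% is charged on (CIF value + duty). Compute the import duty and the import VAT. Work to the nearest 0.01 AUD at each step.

Ad valorem component: 26531.67 × 22% = 5836.97
Specific component: 617 × 1.78 = 1098.26
Import duty = 5836.97 + 1098.26 = 6935.23
VAT base = CIF + duty = 26531.67 + 6935.23 = 33466.90
Import VAT = 33466.90 × 10% = 3346.69

Import duty: AUD 6935.23; import VAT: AUD 3346.69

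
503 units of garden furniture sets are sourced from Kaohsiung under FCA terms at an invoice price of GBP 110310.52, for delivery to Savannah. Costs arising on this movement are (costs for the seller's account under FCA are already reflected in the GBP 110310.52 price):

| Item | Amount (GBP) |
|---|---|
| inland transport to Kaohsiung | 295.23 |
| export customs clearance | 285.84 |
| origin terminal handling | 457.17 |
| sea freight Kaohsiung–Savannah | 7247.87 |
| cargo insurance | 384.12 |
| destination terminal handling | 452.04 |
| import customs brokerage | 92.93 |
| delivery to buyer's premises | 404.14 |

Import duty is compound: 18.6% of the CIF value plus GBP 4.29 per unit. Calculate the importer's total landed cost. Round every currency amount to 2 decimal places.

Total landed cost: GBP 143529.00

FCA: the seller delivers export-cleared goods to the carrier; the buyer bears costs from that point.
Already in the invoice (seller's account under FCA): inland to port, export clearance — exclude.
CIF value = FCA price + origin terminal + freight + insurance = 110310.52 + 457.17 + 7247.87 + 384.12 = 118399.68
Ad valorem component: 118399.68 × 18.6% = 22022.34
Specific component: 503 × 4.29 = 2157.87
Import duty = 22022.34 + 2157.87 = 24180.21
Buyer bears: origin terminal 457.17 + freight 7247.87 + insurance 384.12 + destination terminal 452.04 + brokerage 92.93 + delivery 404.14 + duty 24180.21 = 33218.48
Landed cost = invoice 110310.52 + 33218.48 = 143529.00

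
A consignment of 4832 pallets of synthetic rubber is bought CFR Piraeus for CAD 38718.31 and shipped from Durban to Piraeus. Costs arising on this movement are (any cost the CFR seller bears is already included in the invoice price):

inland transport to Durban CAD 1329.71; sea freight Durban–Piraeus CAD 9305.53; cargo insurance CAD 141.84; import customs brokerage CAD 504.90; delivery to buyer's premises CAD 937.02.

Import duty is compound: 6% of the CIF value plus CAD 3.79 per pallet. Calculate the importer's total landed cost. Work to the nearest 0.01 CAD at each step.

CFR: the seller pays costs through ocean freight to the destination port, but not insurance.
Already in the invoice (seller's account under CFR): inland to port, freight — exclude.
CIF value = CFR price + insurance = 38718.31 + 141.84 = 38860.15
Ad valorem component: 38860.15 × 6% = 2331.61
Specific component: 4832 × 3.79 = 18313.28
Import duty = 2331.61 + 18313.28 = 20644.89
Buyer bears: insurance 141.84 + brokerage 504.90 + delivery 937.02 + duty 20644.89 = 22228.65
Landed cost = invoice 38718.31 + 22228.65 = 60946.96

Total landed cost: CAD 60946.96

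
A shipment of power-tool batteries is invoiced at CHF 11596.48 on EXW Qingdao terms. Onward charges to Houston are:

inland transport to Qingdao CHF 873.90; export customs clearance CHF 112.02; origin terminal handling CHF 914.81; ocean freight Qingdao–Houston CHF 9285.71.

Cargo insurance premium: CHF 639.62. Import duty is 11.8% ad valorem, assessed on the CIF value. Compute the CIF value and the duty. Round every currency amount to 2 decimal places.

CIF value: CHF 23422.54; import duty: CHF 2763.86

CIF = EXW price + pre-shipment costs + freight + insurance
CIF = 11596.48 + 873.90 + 112.02 + 914.81 + 9285.71 + 639.62 = 23422.54
Import duty = 23422.54 × 11.8% = 2763.86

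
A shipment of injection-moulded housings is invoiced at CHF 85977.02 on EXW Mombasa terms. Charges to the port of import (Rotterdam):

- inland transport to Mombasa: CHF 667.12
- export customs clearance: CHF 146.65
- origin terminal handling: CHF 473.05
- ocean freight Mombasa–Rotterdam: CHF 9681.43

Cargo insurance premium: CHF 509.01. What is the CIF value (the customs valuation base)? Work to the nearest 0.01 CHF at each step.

CIF value: CHF 97454.28

CIF = EXW price + pre-shipment costs + freight + insurance
CIF = 85977.02 + 667.12 + 146.65 + 473.05 + 9681.43 + 509.01 = 97454.28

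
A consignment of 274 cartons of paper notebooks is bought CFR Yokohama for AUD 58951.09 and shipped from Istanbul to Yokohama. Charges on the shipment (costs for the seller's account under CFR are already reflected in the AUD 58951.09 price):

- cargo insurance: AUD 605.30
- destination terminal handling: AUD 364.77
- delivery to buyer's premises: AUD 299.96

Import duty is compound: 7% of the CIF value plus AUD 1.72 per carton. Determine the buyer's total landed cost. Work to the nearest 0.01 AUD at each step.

Total landed cost: AUD 64861.35

CFR: the seller pays costs through ocean freight to the destination port, but not insurance.
CIF value = CFR price + insurance = 58951.09 + 605.30 = 59556.39
Ad valorem component: 59556.39 × 7% = 4168.95
Specific component: 274 × 1.72 = 471.28
Import duty = 4168.95 + 471.28 = 4640.23
Buyer bears: insurance 605.30 + destination terminal 364.77 + delivery 299.96 + duty 4640.23 = 5910.26
Landed cost = invoice 58951.09 + 5910.26 = 64861.35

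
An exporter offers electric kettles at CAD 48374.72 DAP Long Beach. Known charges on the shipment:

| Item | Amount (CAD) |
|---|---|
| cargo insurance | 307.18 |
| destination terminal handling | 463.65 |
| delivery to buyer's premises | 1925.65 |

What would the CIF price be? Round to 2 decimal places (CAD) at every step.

CIF price: CAD 45985.42

Not relevant to the conversion: insurance — on the seller under both DAP and CIF; already in the DAP price and stays in the CIF price.
From DAP to CIF, the seller no longer bears: destination terminal, delivery.
CIF price = 48374.72 − 463.65 − 1925.65 = 45985.42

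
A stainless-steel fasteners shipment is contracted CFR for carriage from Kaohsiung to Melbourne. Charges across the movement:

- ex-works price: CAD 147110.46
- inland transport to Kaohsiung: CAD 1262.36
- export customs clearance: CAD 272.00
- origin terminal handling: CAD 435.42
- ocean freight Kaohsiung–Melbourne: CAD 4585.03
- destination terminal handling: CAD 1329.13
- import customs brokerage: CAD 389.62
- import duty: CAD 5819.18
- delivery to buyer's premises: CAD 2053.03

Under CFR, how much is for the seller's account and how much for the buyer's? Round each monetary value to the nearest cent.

CFR: the seller pays costs through ocean freight to the destination port, but not insurance.
Seller's account: goods 147110.46 + inland to port 1262.36 + export clearance 272.00 + origin terminal 435.42 + freight 4585.03 = 153665.27
Buyer's account: destination terminal 1329.13 + brokerage 389.62 + duty 5819.18 + delivery 2053.03 = 9590.96

Seller: CAD 153665.27; buyer: CAD 9590.96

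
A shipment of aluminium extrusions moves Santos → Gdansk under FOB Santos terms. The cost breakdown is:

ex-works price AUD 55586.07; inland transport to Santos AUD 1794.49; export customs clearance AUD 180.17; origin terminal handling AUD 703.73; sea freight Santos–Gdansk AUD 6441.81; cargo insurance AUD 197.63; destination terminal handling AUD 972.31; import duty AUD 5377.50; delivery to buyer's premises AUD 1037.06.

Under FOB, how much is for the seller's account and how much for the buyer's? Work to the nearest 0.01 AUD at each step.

Seller: AUD 58264.46; buyer: AUD 14026.31

FOB: the seller bears costs until goods are on board at the origin port; the buyer bears freight, insurance and all costs thereafter.
Seller's account: goods 55586.07 + inland to port 1794.49 + export clearance 180.17 + origin terminal 703.73 = 58264.46
Buyer's account: freight 6441.81 + insurance 197.63 + destination terminal 972.31 + duty 5377.50 + delivery 1037.06 = 14026.31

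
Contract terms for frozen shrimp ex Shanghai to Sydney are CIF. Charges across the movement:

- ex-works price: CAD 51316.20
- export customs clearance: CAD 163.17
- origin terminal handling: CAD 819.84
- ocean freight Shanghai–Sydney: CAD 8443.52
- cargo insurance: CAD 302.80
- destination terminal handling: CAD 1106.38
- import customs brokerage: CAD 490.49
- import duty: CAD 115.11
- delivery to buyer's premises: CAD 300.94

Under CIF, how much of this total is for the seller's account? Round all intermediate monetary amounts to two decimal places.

CIF: the seller pays costs through ocean freight and marine insurance to the destination port.
Seller's account: goods 51316.20 + export clearance 163.17 + origin terminal 819.84 + freight 8443.52 + insurance 302.80 = 61045.53
Buyer's account: destination terminal 1106.38 + brokerage 490.49 + duty 115.11 + delivery 300.94 = 2012.92

Seller's account: CAD 61045.53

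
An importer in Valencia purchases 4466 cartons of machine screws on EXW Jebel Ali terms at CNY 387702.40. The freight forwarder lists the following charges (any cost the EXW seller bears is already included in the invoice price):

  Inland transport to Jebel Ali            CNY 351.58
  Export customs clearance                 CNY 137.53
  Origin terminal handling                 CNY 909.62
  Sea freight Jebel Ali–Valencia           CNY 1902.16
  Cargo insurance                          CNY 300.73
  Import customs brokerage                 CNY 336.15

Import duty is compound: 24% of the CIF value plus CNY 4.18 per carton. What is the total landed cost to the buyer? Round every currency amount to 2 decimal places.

Total landed cost: CNY 504221.01

EXW: the seller makes goods available at their premises; the buyer bears all onward costs.
CIF value = EXW price + inland to port + export clearance + origin terminal + freight + insurance = 387702.40 + 351.58 + 137.53 + 909.62 + 1902.16 + 300.73 = 391304.02
Ad valorem component: 391304.02 × 24% = 93912.96
Specific component: 4466 × 4.18 = 18667.88
Import duty = 93912.96 + 18667.88 = 112580.84
Buyer bears: inland to port 351.58 + export clearance 137.53 + origin terminal 909.62 + freight 1902.16 + insurance 300.73 + brokerage 336.15 + duty 112580.84 = 116518.61
Landed cost = invoice 387702.40 + 116518.61 = 504221.01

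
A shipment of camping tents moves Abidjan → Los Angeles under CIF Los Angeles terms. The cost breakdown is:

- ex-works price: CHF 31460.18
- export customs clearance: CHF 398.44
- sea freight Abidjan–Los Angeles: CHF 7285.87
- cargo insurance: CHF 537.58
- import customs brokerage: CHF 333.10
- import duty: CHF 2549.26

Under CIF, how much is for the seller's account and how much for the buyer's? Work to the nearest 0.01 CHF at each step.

Seller: CHF 39682.07; buyer: CHF 2882.36

CIF: the seller pays costs through ocean freight and marine insurance to the destination port.
Seller's account: goods 31460.18 + export clearance 398.44 + freight 7285.87 + insurance 537.58 = 39682.07
Buyer's account: brokerage 333.10 + duty 2549.26 = 2882.36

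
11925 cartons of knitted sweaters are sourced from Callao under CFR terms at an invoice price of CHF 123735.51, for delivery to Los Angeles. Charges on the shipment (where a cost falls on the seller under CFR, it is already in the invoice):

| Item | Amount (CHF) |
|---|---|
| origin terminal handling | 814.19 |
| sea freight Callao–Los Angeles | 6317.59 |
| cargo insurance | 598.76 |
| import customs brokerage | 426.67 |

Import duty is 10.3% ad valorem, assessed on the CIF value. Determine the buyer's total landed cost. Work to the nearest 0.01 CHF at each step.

Total landed cost: CHF 137567.37

CFR: the seller pays costs through ocean freight to the destination port, but not insurance.
Already in the invoice (seller's account under CFR): origin terminal, freight — exclude.
CIF value = CFR price + insurance = 123735.51 + 598.76 = 124334.27
Import duty = 124334.27 × 10.3% = 12806.43
Buyer bears: insurance 598.76 + brokerage 426.67 + duty 12806.43 = 13831.86
Landed cost = invoice 123735.51 + 13831.86 = 137567.37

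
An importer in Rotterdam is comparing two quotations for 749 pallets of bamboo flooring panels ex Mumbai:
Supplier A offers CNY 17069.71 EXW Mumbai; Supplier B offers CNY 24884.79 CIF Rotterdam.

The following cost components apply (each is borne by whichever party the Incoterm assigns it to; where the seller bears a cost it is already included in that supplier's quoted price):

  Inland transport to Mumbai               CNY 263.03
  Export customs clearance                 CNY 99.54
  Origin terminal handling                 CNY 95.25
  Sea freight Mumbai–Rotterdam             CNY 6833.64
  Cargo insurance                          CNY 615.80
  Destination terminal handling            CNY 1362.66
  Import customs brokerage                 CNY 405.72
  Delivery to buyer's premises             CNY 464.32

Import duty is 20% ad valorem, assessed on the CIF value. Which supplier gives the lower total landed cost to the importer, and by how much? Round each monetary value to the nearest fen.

Supplier B is cheaper by CNY 110.61

Supplier A (EXW):
CIF value = EXW price + inland to port + export clearance + origin terminal + freight + insurance = 17069.71 + 263.03 + 99.54 + 95.25 + 6833.64 + 615.80 = 24976.97
Import duty = 24976.97 × 20% = 4995.39
Buyer bears (A): 263.03 + 99.54 + 95.25 + 6833.64 + 615.80 + 1362.66 + 405.72 + 464.32 = 10139.96
Landed cost (A) = invoice 17069.71 + 10139.96 + duty 4995.39 = 32205.06
Supplier B (CIF):
The CIF price already equals the CIF value: 24884.79
Import duty = 24884.79 × 20% = 4976.96
Buyer bears (B): 1362.66 + 405.72 + 464.32 = 2232.70
Landed cost (B) = invoice 24884.79 + 2232.70 + duty 4976.96 = 32094.45
Difference = |32205.06 − 32094.45| = 110.61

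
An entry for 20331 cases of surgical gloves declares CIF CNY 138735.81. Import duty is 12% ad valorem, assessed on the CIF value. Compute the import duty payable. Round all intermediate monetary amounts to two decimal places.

Import duty = 138735.81 × 12% = 16648.30

Import duty: CNY 16648.30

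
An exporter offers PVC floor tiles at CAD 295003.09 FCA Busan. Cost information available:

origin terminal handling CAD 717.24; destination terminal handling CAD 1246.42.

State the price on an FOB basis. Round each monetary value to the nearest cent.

Not relevant to the conversion: destination terminal — on the buyer under both terms; not part of either seller's price.
From FCA to FOB, the seller additionally bears: origin terminal.
FOB price = 295003.09 + 717.24 = 295720.33

FOB price: CAD 295720.33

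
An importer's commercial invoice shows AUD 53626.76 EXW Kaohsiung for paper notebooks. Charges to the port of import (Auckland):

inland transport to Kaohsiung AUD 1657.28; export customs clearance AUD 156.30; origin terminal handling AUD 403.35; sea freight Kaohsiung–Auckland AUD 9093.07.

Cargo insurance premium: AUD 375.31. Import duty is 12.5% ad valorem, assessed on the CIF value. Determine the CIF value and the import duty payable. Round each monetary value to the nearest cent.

CIF = EXW price + pre-shipment costs + freight + insurance
CIF = 53626.76 + 1657.28 + 156.30 + 403.35 + 9093.07 + 375.31 = 65312.07
Import duty = 65312.07 × 12.5% = 8164.01

CIF value: AUD 65312.07; import duty: AUD 8164.01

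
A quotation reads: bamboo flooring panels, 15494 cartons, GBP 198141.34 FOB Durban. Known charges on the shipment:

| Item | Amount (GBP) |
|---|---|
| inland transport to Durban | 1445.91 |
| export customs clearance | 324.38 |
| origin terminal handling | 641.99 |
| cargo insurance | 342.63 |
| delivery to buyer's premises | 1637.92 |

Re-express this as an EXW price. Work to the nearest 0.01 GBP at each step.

EXW price: GBP 195729.06

Not relevant to the conversion: insurance, delivery — on the buyer under both terms; not part of either seller's price.
From FOB to EXW, the seller no longer bears: inland to port, export clearance, origin terminal.
EXW price = 198141.34 − 1445.91 − 324.38 − 641.99 = 195729.06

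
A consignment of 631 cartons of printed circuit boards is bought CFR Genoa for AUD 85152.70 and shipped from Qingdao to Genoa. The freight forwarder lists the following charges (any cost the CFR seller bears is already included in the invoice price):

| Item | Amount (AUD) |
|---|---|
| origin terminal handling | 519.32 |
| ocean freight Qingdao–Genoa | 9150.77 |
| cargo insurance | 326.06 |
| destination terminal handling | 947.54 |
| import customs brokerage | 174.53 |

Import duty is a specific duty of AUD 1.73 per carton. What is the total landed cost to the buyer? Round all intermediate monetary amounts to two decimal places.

CFR: the seller pays costs through ocean freight to the destination port, but not insurance.
Already in the invoice (seller's account under CFR): origin terminal, freight — exclude.
CIF value = CFR price + insurance = 85152.70 + 326.06 = 85478.76
Import duty = 631 × 1.73 = 1091.63
Buyer bears: insurance 326.06 + destination terminal 947.54 + brokerage 174.53 + duty 1091.63 = 2539.76
Landed cost = invoice 85152.70 + 2539.76 = 87692.46

Total landed cost: AUD 87692.46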